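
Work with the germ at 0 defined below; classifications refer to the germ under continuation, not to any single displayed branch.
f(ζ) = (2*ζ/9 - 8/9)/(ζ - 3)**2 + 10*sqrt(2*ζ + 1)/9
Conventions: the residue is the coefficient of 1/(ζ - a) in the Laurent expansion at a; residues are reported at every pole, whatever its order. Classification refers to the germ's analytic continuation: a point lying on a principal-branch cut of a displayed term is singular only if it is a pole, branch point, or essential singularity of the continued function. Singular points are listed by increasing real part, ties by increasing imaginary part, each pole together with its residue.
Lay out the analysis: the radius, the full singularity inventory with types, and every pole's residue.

Radius of convergence at 0: 1/2.
At -1/2: an algebraic (square-root) branch point.
At 3: a pole of order 2; residue 2/9.

Denominator factor (ζ - 3)^2: pole of order 2 at 3, modulus 3.
Branch term (10/9)*sqrt(1 - ζ/(-1/2)): its argument vanishes at ζ = -1/2, a square-root branch point, modulus 1/2.
The radius of convergence is the smallest modulus among the singular points: 1/2.
The branch term is analytic at 3 and contributes nothing to the residue; only the rational part matters.
At the order-2 pole 3 set g(ζ) = (ζ - (3))^2*(rational part) = 2*ζ/9 - 8/9.
Order-2 pole: residue = g'(a); g'(3) = 2/9, so the residue is 2/9.
List the singular points by increasing real part (a conjugate pair: the negative imaginary part first).


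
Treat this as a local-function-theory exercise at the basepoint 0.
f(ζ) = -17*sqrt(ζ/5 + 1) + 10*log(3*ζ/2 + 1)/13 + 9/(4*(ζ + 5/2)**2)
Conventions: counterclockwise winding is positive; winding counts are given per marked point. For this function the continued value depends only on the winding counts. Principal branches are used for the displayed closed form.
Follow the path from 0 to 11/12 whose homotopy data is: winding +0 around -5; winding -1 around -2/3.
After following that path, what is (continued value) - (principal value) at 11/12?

Continued minus principal equals -(20/13)*pi*i.

The rational part is single-valued and drops out of the difference; each branch term changes only by its own monodromy.
(-17)*sqrt(1 - ζ/(-5)): winding +0 is even, the square root returns to the same sheet, contribution 0.
(10/13)*log(1 - ζ/(-2/3)): each positive loop around -2/3 adds 2*pi*i to the log, so winding -1 contributes (10/13)*(-1)*2*pi*i = -(20/13)*pi*i.
Summing the contributions at ζ = 11/12 gives -(20/13)*pi*i.


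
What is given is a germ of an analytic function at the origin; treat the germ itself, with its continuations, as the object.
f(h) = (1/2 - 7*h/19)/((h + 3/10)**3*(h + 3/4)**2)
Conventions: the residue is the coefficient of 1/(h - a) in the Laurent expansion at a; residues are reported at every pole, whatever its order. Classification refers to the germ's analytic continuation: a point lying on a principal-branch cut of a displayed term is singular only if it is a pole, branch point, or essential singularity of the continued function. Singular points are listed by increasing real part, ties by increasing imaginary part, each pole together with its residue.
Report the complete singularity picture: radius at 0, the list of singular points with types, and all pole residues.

Radius of convergence at 0: 3/10.
At -3/4: a pole of order 2; residue -2192000/41553.
At -3/10: a pole of order 3; residue 2192000/41553.

Denominator factor (h + 3/4)^2: pole of order 2 at -3/4, modulus 3/4.
Denominator factor (h + 3/10)^3: pole of order 3 at -3/10, modulus 3/10.
The radius of convergence is the smallest modulus among the singular points: 3/10.
At the order-2 pole -3/4 set g(h) = (h - (-3/4))^2*f(h) = (1/2 - 7*h/19)/(h + 3/10)**3.
Order-2 pole: residue = g'(a); g'(-3/4) = -2192000/41553, so the residue is -2192000/41553.
At the order-3 pole -3/10 set g(h) = (h - (-3/10))^3*f(h) = (1/2 - 7*h/19)/(h + 3/4)**2.
Order-3 pole: residue = g''(a)/2; g''(-3/10) = 4384000/41553, so the residue is 2192000/41553.
List the singular points by increasing real part (a conjugate pair: the negative imaginary part first).


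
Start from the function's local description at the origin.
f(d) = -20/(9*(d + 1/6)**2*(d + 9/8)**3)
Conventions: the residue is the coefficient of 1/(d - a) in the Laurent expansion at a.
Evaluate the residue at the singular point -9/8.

At the order-3 pole -9/8 set g(d) = (d - (-9/8))^3*f(d) = -20/(9*(d + 1/6)**2).
Order-3 pole: residue = g''(a)/2; g''(-9/8) = -4423680/279841, so the residue is -2211840/279841.

The residue is -2211840/279841.


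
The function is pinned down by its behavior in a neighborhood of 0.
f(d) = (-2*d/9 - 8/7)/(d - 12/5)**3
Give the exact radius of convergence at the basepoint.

The radius of convergence is 12/5.

Denominator factor (d - 12/5)^3: pole of order 3 at 12/5, modulus 12/5.
The radius of convergence is the smallest modulus among the singular points: 12/5.


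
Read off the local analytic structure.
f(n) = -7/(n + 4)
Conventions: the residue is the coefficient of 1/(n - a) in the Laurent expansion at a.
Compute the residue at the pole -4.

The residue is -7.

At the order-1 pole -4 set g(n) = (n - (-4))*f(n) = -7.
Simple pole: residue = g(a) at a = -4, which is -7.


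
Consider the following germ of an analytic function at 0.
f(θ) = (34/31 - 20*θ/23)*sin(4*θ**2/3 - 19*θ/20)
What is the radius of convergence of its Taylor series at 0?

The factor sin(4*θ**2/3 - 19*θ/20) is entire and contributes no finite singular point.
The polynomial part has no poles.
No finite singular points: the Taylor series at 0 converges everywhere.

The radius of convergence is infinite.


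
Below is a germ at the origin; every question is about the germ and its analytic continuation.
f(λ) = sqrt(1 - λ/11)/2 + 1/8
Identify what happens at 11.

The point is an algebraic (square-root) branch point.

The term (1/2)*sqrt(1 - λ/(11)) has argument 1 - 11/(11) = 0 at 11: a square-root (algebraic, two-sheeted) branch point; the remaining terms are analytic or single-valued there.


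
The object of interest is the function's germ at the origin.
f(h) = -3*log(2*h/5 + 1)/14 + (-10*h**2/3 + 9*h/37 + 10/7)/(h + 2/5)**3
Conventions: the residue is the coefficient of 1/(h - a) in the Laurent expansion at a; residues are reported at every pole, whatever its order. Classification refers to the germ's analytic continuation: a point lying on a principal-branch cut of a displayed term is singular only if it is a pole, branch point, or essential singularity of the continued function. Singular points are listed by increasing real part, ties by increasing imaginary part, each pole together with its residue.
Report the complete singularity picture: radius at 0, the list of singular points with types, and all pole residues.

Radius of convergence at 0: 2/5.
At -5/2: a logarithmic branch point.
At -2/5: a pole of order 3; residue -10/3.

Denominator factor (h + 2/5)^3: pole of order 3 at -2/5, modulus 2/5.
Branch term (-3/14)*log(1 - h/(-5/2)): its argument vanishes at h = -5/2, a logarithmic branch point, modulus 5/2.
The radius of convergence is the smallest modulus among the singular points: 2/5.
The branch term is analytic at -2/5 and contributes nothing to the residue; only the rational part matters.
At the order-3 pole -2/5 set g(h) = (h - (-2/5))^3*(rational part) = -10*h**2/3 + 9*h/37 + 10/7.
Order-3 pole: residue = g''(a)/2; g''(-2/5) = -20/3, so the residue is -10/3.
List the singular points by increasing real part (a conjugate pair: the negative imaginary part first).


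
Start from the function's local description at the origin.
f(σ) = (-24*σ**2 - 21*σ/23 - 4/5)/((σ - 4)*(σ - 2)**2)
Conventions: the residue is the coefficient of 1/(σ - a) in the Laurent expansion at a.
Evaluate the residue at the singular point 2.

The residue is 8408/115.

At the order-2 pole 2 set g(σ) = (σ - (2))^2*f(σ) = (-24*σ**2 - 21*σ/23 - 4/5)/(σ - 4).
Order-2 pole: residue = g'(a); g'(2) = 8408/115, so the residue is 8408/115.


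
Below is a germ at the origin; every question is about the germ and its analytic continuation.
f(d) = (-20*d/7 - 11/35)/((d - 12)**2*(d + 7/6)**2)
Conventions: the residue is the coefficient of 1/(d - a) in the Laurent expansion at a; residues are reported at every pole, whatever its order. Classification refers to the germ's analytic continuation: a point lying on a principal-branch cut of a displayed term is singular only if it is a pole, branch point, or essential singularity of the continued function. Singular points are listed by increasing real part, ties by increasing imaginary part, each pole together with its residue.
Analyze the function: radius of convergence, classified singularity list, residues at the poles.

Radius of convergence at 0: 7/6.
At -7/6: a pole of order 2; residue -238752/17256365.
At 12: a pole of order 2; residue 238752/17256365.

Denominator factor (d + 7/6)^2: pole of order 2 at -7/6, modulus 7/6.
Denominator factor (d - 12)^2: pole of order 2 at 12, modulus 12.
The radius of convergence is the smallest modulus among the singular points: 7/6.
At the order-2 pole -7/6 set g(d) = (d - (-7/6))^2*f(d) = (-20*d/7 - 11/35)/(d - 12)**2.
Order-2 pole: residue = g'(a); g'(-7/6) = -238752/17256365, so the residue is -238752/17256365.
At the order-2 pole 12 set g(d) = (d - (12))^2*f(d) = (-20*d/7 - 11/35)/(d + 7/6)**2.
Order-2 pole: residue = g'(a); g'(12) = 238752/17256365, so the residue is 238752/17256365.
List the singular points by increasing real part (a conjugate pair: the negative imaginary part first).


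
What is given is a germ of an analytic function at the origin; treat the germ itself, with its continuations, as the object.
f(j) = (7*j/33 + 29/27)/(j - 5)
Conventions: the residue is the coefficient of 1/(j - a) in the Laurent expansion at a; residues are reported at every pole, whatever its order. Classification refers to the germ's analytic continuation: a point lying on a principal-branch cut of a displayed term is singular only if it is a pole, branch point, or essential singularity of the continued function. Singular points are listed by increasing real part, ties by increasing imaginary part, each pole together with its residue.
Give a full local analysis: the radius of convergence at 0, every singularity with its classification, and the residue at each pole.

Denominator factor (j - 5): pole of order 1 at 5, modulus 5.
The radius of convergence is the smallest modulus among the singular points: 5.
At the order-1 pole 5 set g(j) = (j - (5))*f(j) = 7*j/33 + 29/27.
Simple pole: residue = g(a) at a = 5, which is 634/297.

Radius of convergence at 0: 5.
At 5: a pole of order 1; residue 634/297.


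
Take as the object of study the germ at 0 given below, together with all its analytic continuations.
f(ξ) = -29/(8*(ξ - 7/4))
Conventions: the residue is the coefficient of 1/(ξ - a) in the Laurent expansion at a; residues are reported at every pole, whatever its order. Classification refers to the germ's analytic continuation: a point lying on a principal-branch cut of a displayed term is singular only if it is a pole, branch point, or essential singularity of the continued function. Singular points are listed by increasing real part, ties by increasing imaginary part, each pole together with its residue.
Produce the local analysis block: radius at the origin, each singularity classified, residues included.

Denominator factor (ξ - 7/4): pole of order 1 at 7/4, modulus 7/4.
The radius of convergence is the smallest modulus among the singular points: 7/4.
At the order-1 pole 7/4 set g(ξ) = (ξ - (7/4))*f(ξ) = -29/8.
Simple pole: residue = g(a) at a = 7/4, which is -29/8.

Radius of convergence at 0: 7/4.
At 7/4: a pole of order 1; residue -29/8.


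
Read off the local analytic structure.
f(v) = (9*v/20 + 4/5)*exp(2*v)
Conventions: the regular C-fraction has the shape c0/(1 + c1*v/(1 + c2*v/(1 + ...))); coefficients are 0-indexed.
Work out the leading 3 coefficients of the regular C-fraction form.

The regular C-fraction coefficients are [4/5, -41/16, 881/656].

Taylor coefficients (expand at 0): a_0 = 4/5, a_1 = 41/20, a_2 = 5/2.
c0 = a_0 = 4/5. Peel one level at a time: if S = 1 + c*v/S' with S'(0) = 1, then c is the v-coefficient of S and S' = c*v/(S - 1).
S_1 = c0/f = 1 + (-41/16)*v + (881/256)*v^2 + ...; c1 = -41/16.
S_2 = c1*v/(S_1 - 1) = 1 + (881/656)*v + ...; c2 = 881/656.


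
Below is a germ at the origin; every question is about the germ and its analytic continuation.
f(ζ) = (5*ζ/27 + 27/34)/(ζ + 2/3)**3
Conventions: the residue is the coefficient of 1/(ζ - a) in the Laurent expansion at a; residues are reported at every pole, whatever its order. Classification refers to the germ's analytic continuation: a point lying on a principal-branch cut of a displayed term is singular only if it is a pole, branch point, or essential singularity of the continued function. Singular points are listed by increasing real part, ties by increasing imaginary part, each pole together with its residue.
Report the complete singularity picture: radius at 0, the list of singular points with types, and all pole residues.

Radius of convergence at 0: 2/3.
At -2/3: a pole of order 3; residue 0.

Denominator factor (ζ + 2/3)^3: pole of order 3 at -2/3, modulus 2/3.
The radius of convergence is the smallest modulus among the singular points: 2/3.
At the order-3 pole -2/3 set g(ζ) = (ζ - (-2/3))^3*f(ζ) = 5*ζ/27 + 27/34.
Order-3 pole: residue = g''(a)/2; g''(-2/3) = 0, so the residue is 0.


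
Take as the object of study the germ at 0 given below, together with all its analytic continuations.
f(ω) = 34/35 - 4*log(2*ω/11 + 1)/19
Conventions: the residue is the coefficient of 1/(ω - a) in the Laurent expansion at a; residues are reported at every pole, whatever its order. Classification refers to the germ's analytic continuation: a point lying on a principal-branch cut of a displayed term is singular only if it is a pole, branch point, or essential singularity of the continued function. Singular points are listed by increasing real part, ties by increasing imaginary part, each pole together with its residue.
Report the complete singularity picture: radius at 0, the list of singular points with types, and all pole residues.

Radius of convergence at 0: 11/2.
At -11/2: a logarithmic branch point.

Branch term (-4/19)*log(1 - ω/(-11/2)): its argument vanishes at ω = -11/2, a logarithmic branch point, modulus 11/2.
The radius of convergence is the smallest modulus among the singular points: 11/2.


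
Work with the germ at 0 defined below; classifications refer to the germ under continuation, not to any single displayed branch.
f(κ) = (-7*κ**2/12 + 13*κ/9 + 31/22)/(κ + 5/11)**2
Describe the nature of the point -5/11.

The point is a pole of order 2.

The denominator factor κ + 5/11 vanishes at -5/11 and appears to the power 2; the numerator there equals 2753/4356, nonzero, and no other factor vanishes.
Hence a pole whose order is the multiplicity, 2.


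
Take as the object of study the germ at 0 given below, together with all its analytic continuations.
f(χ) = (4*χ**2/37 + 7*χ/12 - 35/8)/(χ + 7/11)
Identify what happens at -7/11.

The denominator factor χ + 7/11 vanishes at -7/11 and appears to the power 1; the numerator there equals -505267/107448, nonzero, and no other factor vanishes.
Hence a pole whose order is the multiplicity, 1.

The point is a pole of order 1.


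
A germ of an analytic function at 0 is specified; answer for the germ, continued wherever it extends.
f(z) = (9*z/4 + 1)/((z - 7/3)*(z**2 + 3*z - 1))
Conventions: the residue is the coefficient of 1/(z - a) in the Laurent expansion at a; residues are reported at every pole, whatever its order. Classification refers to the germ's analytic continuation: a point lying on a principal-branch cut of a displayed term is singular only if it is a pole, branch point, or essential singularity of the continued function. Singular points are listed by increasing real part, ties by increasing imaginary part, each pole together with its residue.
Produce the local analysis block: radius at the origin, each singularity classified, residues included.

Denominator factor (z**2 + 3*z - 1): discriminant 13, real irrational roots -3/2 + (1/2)*sqrt(13) and -3/2 - (1/2)*sqrt(13); poles of order 1, moduli -3/2 + (1/2)*sqrt(13) and 3/2 + (1/2)*sqrt(13).
Denominator factor (z - 7/3): pole of order 1 at 7/3, modulus 7/3.
The radius of convergence is the smallest modulus among the singular points: -3/2 + (1/2)*sqrt(13).
The factor z**2 + 3*z - 1 splits as (z - a)(z - a') with a = -3/2 - (1/2)*sqrt(13), a' = -3/2 + (1/2)*sqrt(13). At the order-1 pole a set g(z) = (z - a)*f(z) = [(9*z/4 + 1)/(z - 7/3)] / (z - a').
Simple pole: residue = g(a) at a = -3/2 - (1/2)*sqrt(13), which is -225/824 - (129/10712)*sqrt(13).
The factor z**2 + 3*z - 1 splits as (z - a)(z - a') with a = -3/2 + (1/2)*sqrt(13), a' = -3/2 - (1/2)*sqrt(13). At the order-1 pole a set g(z) = (z - a)*f(z) = [(9*z/4 + 1)/(z - 7/3)] / (z - a').
Simple pole: residue = g(a) at a = -3/2 + (1/2)*sqrt(13), which is -225/824 + (129/10712)*sqrt(13).
At the order-1 pole 7/3 set g(z) = (z - (7/3))*f(z) = (9*z/4 + 1)/(z**2 + 3*z - 1).
Simple pole: residue = g(a) at a = 7/3, which is 225/412.
List the singular points by increasing real part (a conjugate pair: the negative imaginary part first).

Radius of convergence at 0: -3/2 + (1/2)*sqrt(13).
At -3/2 - (1/2)*sqrt(13): a pole of order 1; residue -225/824 - (129/10712)*sqrt(13).
At -3/2 + (1/2)*sqrt(13): a pole of order 1; residue -225/824 + (129/10712)*sqrt(13).
At 7/3: a pole of order 1; residue 225/412.


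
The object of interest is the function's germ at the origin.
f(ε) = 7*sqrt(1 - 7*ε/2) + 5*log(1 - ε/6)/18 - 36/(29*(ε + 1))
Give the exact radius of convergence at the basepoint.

The radius of convergence is 2/7.

Denominator factor (ε + 1): pole of order 1 at -1, modulus 1.
Branch term (5/18)*log(1 - ε/(6)): its argument vanishes at ε = 6, a logarithmic branch point, modulus 6.
Branch term (7)*sqrt(1 - ε/(2/7)): its argument vanishes at ε = 2/7, a square-root branch point, modulus 2/7.
The radius of convergence is the smallest modulus among the singular points: 2/7.


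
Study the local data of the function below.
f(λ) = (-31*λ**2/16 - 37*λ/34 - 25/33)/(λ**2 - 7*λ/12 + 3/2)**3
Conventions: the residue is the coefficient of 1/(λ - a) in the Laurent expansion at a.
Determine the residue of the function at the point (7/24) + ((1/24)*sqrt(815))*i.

The residue is ((601265052/101231211125)*sqrt(815))*i.

The factor λ**2 - 7*λ/12 + 3/2 splits as (λ - a)(λ - a') with a = (7/24) + ((1/24)*sqrt(815))*i, a' = (7/24) - ((1/24)*sqrt(815))*i. At the order-3 pole a set g(λ) = (λ - a)^3*f(λ) = [-31*λ**2/16 - 37*λ/34 - 25/33] / (λ - a')^3.
Order-3 pole: residue = g''(a)/2; g''((7/24) + ((1/24)*sqrt(815))*i) = ((1202530104/101231211125)*sqrt(815))*i, so the residue is ((601265052/101231211125)*sqrt(815))*i.


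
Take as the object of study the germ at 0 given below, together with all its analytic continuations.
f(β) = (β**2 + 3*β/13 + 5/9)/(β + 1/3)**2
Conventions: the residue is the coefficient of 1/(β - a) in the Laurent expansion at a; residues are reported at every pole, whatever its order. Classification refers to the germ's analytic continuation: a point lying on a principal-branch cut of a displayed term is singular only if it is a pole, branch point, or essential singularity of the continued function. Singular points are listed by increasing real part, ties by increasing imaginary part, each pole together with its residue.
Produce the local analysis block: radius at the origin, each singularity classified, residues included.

Denominator factor (β + 1/3)^2: pole of order 2 at -1/3, modulus 1/3.
The radius of convergence is the smallest modulus among the singular points: 1/3.
At the order-2 pole -1/3 set g(β) = (β - (-1/3))^2*f(β) = β**2 + 3*β/13 + 5/9.
Order-2 pole: residue = g'(a); g'(-1/3) = -17/39, so the residue is -17/39.

Radius of convergence at 0: 1/3.
At -1/3: a pole of order 2; residue -17/39.


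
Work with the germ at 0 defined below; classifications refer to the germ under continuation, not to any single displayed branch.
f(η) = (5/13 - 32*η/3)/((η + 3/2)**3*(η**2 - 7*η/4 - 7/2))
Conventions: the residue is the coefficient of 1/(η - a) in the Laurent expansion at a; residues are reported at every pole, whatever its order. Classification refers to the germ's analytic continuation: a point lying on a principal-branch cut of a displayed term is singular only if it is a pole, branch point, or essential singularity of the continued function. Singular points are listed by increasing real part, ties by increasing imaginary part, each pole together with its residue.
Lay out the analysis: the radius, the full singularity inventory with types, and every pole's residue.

Denominator factor (η + 3/2)^3: pole of order 3 at -3/2, modulus 3/2.
Denominator factor (η**2 - 7*η/4 - 7/2): discriminant 273/16, real irrational roots 7/8 + (1/8)*sqrt(273) and 7/8 - (1/8)*sqrt(273); poles of order 1, moduli 7/8 + (1/8)*sqrt(273) and -7/8 + (1/8)*sqrt(273).
The radius of convergence is the smallest modulus among the singular points: -7/8 + (1/8)*sqrt(273).
At the order-3 pole -3/2 set g(η) = (η - (-3/2))^3*f(η) = (5/13 - 32*η/3)/(η**2 - 7*η/4 - 7/2).
Order-3 pole: residue = g''(a)/2; g''(-3/2) = 11081536/51909, so the residue is 5540768/51909.
The factor η**2 - 7*η/4 - 7/2 splits as (η - a)(η - a') with a = 7/8 - (1/8)*sqrt(273), a' = 7/8 + (1/8)*sqrt(273). At the order-1 pole a set g(η) = (η - a)*f(η) = [(5/13 - 32*η/3)/(η + 3/2)**3] / (η - a').
Simple pole: residue = g(a) at a = 7/8 - (1/8)*sqrt(273), which is -2770384/51909 - (45700784/14171157)*sqrt(273).
The factor η**2 - 7*η/4 - 7/2 splits as (η - a)(η - a') with a = 7/8 + (1/8)*sqrt(273), a' = 7/8 - (1/8)*sqrt(273). At the order-1 pole a set g(η) = (η - a)*f(η) = [(5/13 - 32*η/3)/(η + 3/2)**3] / (η - a').
Simple pole: residue = g(a) at a = 7/8 + (1/8)*sqrt(273), which is -2770384/51909 + (45700784/14171157)*sqrt(273).
List the singular points by increasing real part (a conjugate pair: the negative imaginary part first).

Radius of convergence at 0: -7/8 + (1/8)*sqrt(273).
At -3/2: a pole of order 3; residue 5540768/51909.
At 7/8 - (1/8)*sqrt(273): a pole of order 1; residue -2770384/51909 - (45700784/14171157)*sqrt(273).
At 7/8 + (1/8)*sqrt(273): a pole of order 1; residue -2770384/51909 + (45700784/14171157)*sqrt(273).


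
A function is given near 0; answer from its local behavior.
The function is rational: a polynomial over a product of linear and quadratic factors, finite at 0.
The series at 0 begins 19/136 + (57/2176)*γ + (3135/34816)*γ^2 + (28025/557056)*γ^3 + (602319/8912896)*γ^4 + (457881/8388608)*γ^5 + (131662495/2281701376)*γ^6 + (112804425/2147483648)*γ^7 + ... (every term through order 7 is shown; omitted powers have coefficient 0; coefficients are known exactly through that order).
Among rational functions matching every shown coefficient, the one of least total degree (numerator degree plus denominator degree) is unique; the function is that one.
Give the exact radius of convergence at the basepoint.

The radius of convergence is -7/16 + (1/16)*sqrt(561).

No rational of total degree below 3 reproduces all 8 coefficients; solving the [0/3] Pade equations on them gives f(γ) = -19/(17*(γ + 4)*(γ**2 + 7*γ/8 - 2)), whose expansion matches every shown term.
Denominator factor (γ + 4): pole of order 1 at -4, modulus 4.
Denominator factor (γ**2 + 7*γ/8 - 2): discriminant 561/64, real irrational roots -7/16 + (1/16)*sqrt(561) and -7/16 - (1/16)*sqrt(561); poles of order 1, moduli -7/16 + (1/16)*sqrt(561) and 7/16 + (1/16)*sqrt(561).
The radius of convergence is the smallest modulus among the singular points: -7/16 + (1/16)*sqrt(561).


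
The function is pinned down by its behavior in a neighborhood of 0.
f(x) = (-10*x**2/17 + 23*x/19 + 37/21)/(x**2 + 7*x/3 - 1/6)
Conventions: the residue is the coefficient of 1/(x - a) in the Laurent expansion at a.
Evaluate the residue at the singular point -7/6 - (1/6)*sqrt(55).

The residue is 2503/1938 + (54931/746130)*sqrt(55).

The factor x**2 + 7*x/3 - 1/6 splits as (x - a)(x - a') with a = -7/6 - (1/6)*sqrt(55), a' = -7/6 + (1/6)*sqrt(55). At the order-1 pole a set g(x) = (x - a)*f(x) = [-10*x**2/17 + 23*x/19 + 37/21] / (x - a').
Simple pole: residue = g(a) at a = -7/6 - (1/6)*sqrt(55), which is 2503/1938 + (54931/746130)*sqrt(55).


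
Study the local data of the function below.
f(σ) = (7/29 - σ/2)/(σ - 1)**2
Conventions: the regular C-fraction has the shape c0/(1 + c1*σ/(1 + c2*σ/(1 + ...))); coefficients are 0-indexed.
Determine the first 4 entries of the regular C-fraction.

Taylor coefficients (expand at 0): a_0 = 7/29, a_1 = -1/58, a_2 = -8/29, a_3 = -31/58.
c0 = a_0 = 7/29. Peel one level at a time: if S = 1 + c*σ/S' with S'(0) = 1, then c is the σ-coefficient of S and S' = c*σ/(S - 1).
S_1 = c0/f = 1 + (1/14)*σ + (225/196)*σ^2 + ...; c1 = 1/14.
S_2 = c1*σ/(S_1 - 1) = 1 + (-225/14)*σ + (225)*σ^2 + ...; c2 = -225/14.
S_3 = c2*σ/(S_2 - 1) = 1 + (14)*σ + ...; c3 = 14.

The regular C-fraction coefficients are [7/29, 1/14, -225/14, 14].


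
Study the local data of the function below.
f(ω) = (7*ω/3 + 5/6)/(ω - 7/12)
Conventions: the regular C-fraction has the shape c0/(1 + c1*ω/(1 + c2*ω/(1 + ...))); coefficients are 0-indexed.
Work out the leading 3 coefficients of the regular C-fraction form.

The regular C-fraction coefficients are [-10/7, -158/35, 14/5].

Taylor coefficients (expand at 0): a_0 = -10/7, a_1 = -316/49, a_2 = -3792/343.
c0 = a_0 = -10/7. Peel one level at a time: if S = 1 + c*ω/S' with S'(0) = 1, then c is the ω-coefficient of S and S' = c*ω/(S - 1).
S_1 = c0/f = 1 + (-158/35)*ω + (316/25)*ω^2 + ...; c1 = -158/35.
S_2 = c1*ω/(S_1 - 1) = 1 + (14/5)*ω + ...; c2 = 14/5.


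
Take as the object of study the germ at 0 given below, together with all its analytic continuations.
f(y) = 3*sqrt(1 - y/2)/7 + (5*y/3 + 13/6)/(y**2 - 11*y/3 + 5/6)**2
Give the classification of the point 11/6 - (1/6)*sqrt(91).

The point is a pole of order 2.

The denominator factor y**2 - 11*y/3 + 5/6 vanishes at 11/6 - (1/6)*sqrt(91) and appears to the power 2; the numerator there equals 47/9 - (5/18)*sqrt(91), nonzero, and no other factor vanishes.
The branch terms are analytic at this point.
Hence a pole whose order is the multiplicity, 2.


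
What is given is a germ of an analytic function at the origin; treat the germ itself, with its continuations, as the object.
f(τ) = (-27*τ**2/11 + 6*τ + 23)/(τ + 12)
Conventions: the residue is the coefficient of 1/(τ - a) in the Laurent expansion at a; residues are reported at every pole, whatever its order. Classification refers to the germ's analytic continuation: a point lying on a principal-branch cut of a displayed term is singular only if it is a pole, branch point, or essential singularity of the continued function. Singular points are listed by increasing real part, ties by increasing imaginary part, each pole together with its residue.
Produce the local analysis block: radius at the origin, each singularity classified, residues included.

Denominator factor (τ + 12): pole of order 1 at -12, modulus 12.
The radius of convergence is the smallest modulus among the singular points: 12.
At the order-1 pole -12 set g(τ) = (τ - (-12))*f(τ) = -27*τ**2/11 + 6*τ + 23.
Simple pole: residue = g(a) at a = -12, which is -4427/11.

Radius of convergence at 0: 12.
At -12: a pole of order 1; residue -4427/11.


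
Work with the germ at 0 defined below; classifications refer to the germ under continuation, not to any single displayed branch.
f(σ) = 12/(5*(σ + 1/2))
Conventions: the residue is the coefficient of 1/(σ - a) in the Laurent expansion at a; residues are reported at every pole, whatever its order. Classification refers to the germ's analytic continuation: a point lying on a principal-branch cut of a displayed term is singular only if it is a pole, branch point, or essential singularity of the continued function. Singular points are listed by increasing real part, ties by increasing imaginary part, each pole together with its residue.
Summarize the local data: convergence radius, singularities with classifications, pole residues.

Denominator factor (σ + 1/2): pole of order 1 at -1/2, modulus 1/2.
The radius of convergence is the smallest modulus among the singular points: 1/2.
At the order-1 pole -1/2 set g(σ) = (σ - (-1/2))*f(σ) = 12/5.
Simple pole: residue = g(a) at a = -1/2, which is 12/5.

Radius of convergence at 0: 1/2.
At -1/2: a pole of order 1; residue 12/5.


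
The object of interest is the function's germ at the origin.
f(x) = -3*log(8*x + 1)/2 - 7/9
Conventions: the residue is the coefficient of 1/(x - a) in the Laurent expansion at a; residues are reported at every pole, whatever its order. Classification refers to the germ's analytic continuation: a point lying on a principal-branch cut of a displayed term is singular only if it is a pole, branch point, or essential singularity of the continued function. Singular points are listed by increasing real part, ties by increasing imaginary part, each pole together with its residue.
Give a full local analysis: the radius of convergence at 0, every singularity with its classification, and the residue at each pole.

Radius of convergence at 0: 1/8.
At -1/8: a logarithmic branch point.

Branch term (-3/2)*log(1 - x/(-1/8)): its argument vanishes at x = -1/8, a logarithmic branch point, modulus 1/8.
The radius of convergence is the smallest modulus among the singular points: 1/8.


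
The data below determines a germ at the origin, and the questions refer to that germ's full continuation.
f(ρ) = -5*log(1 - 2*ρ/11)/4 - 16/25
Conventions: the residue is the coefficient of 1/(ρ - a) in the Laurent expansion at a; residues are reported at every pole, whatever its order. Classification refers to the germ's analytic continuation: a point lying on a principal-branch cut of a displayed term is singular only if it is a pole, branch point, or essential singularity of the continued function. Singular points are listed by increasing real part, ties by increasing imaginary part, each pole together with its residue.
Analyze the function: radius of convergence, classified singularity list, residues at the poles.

Branch term (-5/4)*log(1 - ρ/(11/2)): its argument vanishes at ρ = 11/2, a logarithmic branch point, modulus 11/2.
The radius of convergence is the smallest modulus among the singular points: 11/2.

Radius of convergence at 0: 11/2.
At 11/2: a logarithmic branch point.


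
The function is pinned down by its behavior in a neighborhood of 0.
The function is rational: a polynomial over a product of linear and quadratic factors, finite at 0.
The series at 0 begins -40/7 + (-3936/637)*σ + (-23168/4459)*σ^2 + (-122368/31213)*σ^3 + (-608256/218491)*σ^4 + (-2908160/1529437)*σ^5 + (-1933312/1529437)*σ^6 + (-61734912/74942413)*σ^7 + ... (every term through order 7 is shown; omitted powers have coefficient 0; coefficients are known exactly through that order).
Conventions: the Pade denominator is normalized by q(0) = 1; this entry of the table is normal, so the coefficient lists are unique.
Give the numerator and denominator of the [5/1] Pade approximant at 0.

Taylor coefficients needed (read off): a_0 = -40/7, a_1 = -3936/637, a_2 = -23168/4459, a_3 = -122368/31213, a_4 = -608256/218491, a_5 = -2908160/1529437, a_6 = -1933312/1529437.
Write the denominator as Q(σ) = 1 + q1*σ. Requiring Q*f - P = O(σ^7) with deg P <= 5 kills the coefficients of σ^6..σ^6 in Q*f:
  σ^6: a_6 + q1*a_5 = 0, i.e. -1933312/1529437 + (-2908160/1529437)*q1 = 0.
Solving this linear system: q1 = -236/355.
The numerator is Q*f truncated at degree 5: P0 = a_0 = -40/7; P1 = a_1 + q1*a_0 = -107648/45227; P2 = a_2 + q1*a_1 = -1722368/1582945; P3 = a_3 + q1*a_2 = -5167104/11080615; P4 = a_4 + q1*a_3 = -13778944/77564305; P5 = a_5 + q1*a_4 = -27557888/542950135.

The Pade approximant has numerator coefficients [-40/7, -107648/45227, -1722368/1582945, -5167104/11080615, -13778944/77564305, -27557888/542950135]; denominator coefficients [1, -236/355].


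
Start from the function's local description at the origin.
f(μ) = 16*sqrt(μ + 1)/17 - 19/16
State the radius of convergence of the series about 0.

The radius of convergence is 1.

Branch term (16/17)*sqrt(1 - μ/(-1)): its argument vanishes at μ = -1, a square-root branch point, modulus 1.
The radius of convergence is the smallest modulus among the singular points: 1.


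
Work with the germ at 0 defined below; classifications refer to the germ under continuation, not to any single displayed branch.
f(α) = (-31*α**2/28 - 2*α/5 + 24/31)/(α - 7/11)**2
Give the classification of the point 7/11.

The point is a pole of order 2.

The denominator factor α - 7/11 vanishes at 7/11 and appears to the power 2; the numerator there equals 5349/75020, nonzero, and no other factor vanishes.
Hence a pole whose order is the multiplicity, 2.


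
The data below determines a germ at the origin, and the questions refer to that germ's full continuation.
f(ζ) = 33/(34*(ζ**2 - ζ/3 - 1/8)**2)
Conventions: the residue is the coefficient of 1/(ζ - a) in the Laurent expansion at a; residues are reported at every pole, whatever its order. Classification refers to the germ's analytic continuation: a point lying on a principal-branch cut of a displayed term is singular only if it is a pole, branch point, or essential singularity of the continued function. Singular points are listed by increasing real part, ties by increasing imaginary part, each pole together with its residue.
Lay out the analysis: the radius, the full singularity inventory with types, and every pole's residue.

Radius of convergence at 0: -1/6 + (1/12)*sqrt(22).
At 1/6 - (1/12)*sqrt(22): a pole of order 2; residue (162/187)*sqrt(22).
At 1/6 + (1/12)*sqrt(22): a pole of order 2; residue -(162/187)*sqrt(22).

Denominator factor (ζ**2 - ζ/3 - 1/8)^2: discriminant 11/18, real irrational roots 1/6 + (1/12)*sqrt(22) and 1/6 - (1/12)*sqrt(22); poles of order 2, moduli 1/6 + (1/12)*sqrt(22) and -1/6 + (1/12)*sqrt(22).
The radius of convergence is the smallest modulus among the singular points: -1/6 + (1/12)*sqrt(22).
The factor ζ**2 - ζ/3 - 1/8 splits as (ζ - a)(ζ - a') with a = 1/6 - (1/12)*sqrt(22), a' = 1/6 + (1/12)*sqrt(22). At the order-2 pole a set g(ζ) = (ζ - a)^2*f(ζ) = [33/34] / (ζ - a')^2.
Order-2 pole: residue = g'(a); g'(1/6 - (1/12)*sqrt(22)) = (162/187)*sqrt(22), so the residue is (162/187)*sqrt(22).
The factor ζ**2 - ζ/3 - 1/8 splits as (ζ - a)(ζ - a') with a = 1/6 + (1/12)*sqrt(22), a' = 1/6 - (1/12)*sqrt(22). At the order-2 pole a set g(ζ) = (ζ - a)^2*f(ζ) = [33/34] / (ζ - a')^2.
Order-2 pole: residue = g'(a); g'(1/6 + (1/12)*sqrt(22)) = -(162/187)*sqrt(22), so the residue is -(162/187)*sqrt(22).
List the singular points by increasing real part (a conjugate pair: the negative imaginary part first).


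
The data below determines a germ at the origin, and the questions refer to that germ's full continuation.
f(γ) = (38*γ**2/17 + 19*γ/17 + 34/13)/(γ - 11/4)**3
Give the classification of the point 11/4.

The denominator factor γ - 11/4 vanishes at 11/4 and appears to the power 3; the numerator there equals 39945/1768, nonzero, and no other factor vanishes.
Hence a pole whose order is the multiplicity, 3.

The point is a pole of order 3.


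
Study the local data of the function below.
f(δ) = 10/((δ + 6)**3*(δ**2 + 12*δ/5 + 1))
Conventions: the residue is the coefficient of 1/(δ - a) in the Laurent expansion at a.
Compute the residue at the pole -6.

At the order-3 pole -6 set g(δ) = (δ - (-6))^3*f(δ) = 10/(δ**2 + 12*δ/5 + 1).
Order-3 pole: residue = g''(a)/2; g''(-6) = 173900/1442897, so the residue is 86950/1442897.

The residue is 86950/1442897.


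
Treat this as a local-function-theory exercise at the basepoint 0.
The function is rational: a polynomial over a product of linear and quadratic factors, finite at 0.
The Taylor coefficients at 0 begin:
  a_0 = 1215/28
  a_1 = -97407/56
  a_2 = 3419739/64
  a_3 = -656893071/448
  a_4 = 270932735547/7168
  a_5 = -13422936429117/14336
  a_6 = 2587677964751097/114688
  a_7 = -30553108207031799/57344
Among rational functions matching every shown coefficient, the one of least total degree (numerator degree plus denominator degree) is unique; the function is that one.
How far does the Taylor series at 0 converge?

The radius of convergence is -9/8 + (1/24)*sqrt(793).

No rational of total degree below 5 reproduces all 8 coefficients; solving the [1/4] Pade equations on them gives f(χ) = (2*χ/9 + 15/28)/(χ**2 - 9*χ/4 - 1/9)**2, whose expansion matches every shown term.
Denominator factor (χ**2 - 9*χ/4 - 1/9)^2: discriminant 793/144, real irrational roots 9/8 + (1/24)*sqrt(793) and 9/8 - (1/24)*sqrt(793); poles of order 2, moduli 9/8 + (1/24)*sqrt(793) and -9/8 + (1/24)*sqrt(793).
The radius of convergence is the smallest modulus among the singular points: -9/8 + (1/24)*sqrt(793).


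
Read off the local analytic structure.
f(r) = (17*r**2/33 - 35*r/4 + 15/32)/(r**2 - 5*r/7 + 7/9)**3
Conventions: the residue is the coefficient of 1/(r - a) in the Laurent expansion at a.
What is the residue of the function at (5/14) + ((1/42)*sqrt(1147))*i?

The factor r**2 - 5*r/7 + 7/9 splits as (r - a)(r - a') with a = (5/14) + ((1/42)*sqrt(1147))*i, a' = (5/14) - ((1/42)*sqrt(1147))*i. At the order-3 pole a set g(r) = (r - a)^3*f(r) = [17*r**2/33 - 35*r/4 + 15/32] / (r - a')^3.
Order-3 pole: residue = g''(a)/2; g''((5/14) + ((1/42)*sqrt(1147))*i) = ((10690969401/132792310024)*sqrt(1147))*i, so the residue is ((10690969401/265584620048)*sqrt(1147))*i.

The residue is ((10690969401/265584620048)*sqrt(1147))*i.


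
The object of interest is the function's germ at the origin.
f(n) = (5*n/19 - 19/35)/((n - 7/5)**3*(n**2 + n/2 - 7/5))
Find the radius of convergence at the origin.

The radius of convergence is -1/4 + (3/20)*sqrt(65).

Denominator factor (n - 7/5)^3: pole of order 3 at 7/5, modulus 7/5.
Denominator factor (n**2 + n/2 - 7/5): discriminant 117/20, real irrational roots -1/4 + (3/20)*sqrt(65) and -1/4 - (3/20)*sqrt(65); poles of order 1, moduli -1/4 + (3/20)*sqrt(65) and 1/4 + (3/20)*sqrt(65).
The radius of convergence is the smallest modulus among the singular points: -1/4 + (3/20)*sqrt(65).


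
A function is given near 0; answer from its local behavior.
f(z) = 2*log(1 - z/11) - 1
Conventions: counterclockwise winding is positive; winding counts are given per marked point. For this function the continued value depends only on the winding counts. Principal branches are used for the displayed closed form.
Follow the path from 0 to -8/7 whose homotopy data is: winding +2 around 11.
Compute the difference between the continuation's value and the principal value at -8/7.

The rational part is single-valued and drops out of the difference; each branch term changes only by its own monodromy.
(2)*log(1 - z/(11)): each positive loop around 11 adds 2*pi*i to the log, so winding +2 contributes (2)*(2)*2*pi*i = (8)*pi*i.
Summing the contributions at z = -8/7 gives (8)*pi*i.

Continued minus principal equals (8)*pi*i.


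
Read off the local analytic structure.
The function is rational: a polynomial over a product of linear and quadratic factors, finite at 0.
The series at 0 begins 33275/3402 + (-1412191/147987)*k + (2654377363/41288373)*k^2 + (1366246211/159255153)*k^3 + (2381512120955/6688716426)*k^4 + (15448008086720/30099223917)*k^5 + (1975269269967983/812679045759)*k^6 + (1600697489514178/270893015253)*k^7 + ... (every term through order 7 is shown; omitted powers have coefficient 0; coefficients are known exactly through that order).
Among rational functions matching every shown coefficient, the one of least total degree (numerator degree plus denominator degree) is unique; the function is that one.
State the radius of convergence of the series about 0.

The radius of convergence is 1/3.

No rational of total degree below 6 reproduces all 8 coefficients; solving the [2/4] Pade equations on them gives f(k) = (33*k**2/31 + 16*k/29 - 25/14)/((k - 1/3)*(k + 9/11)**3), whose expansion matches every shown term.
Denominator factor (k - 1/3): pole of order 1 at 1/3, modulus 1/3.
Denominator factor (k + 9/11)^3: pole of order 3 at -9/11, modulus 9/11.
The radius of convergence is the smallest modulus among the singular points: 1/3.
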